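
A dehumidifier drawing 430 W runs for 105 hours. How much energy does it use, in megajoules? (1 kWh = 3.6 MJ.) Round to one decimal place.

Energy = 0.43 kW × 105 h = 45.15 kWh
= 45.15 × 3.6 MJ = 162.5 MJ

162.5 MJ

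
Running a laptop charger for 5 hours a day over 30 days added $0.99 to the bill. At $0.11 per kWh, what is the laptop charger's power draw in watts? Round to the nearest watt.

Energy = $0.99 ÷ $0.11/kWh = 9 kWh
Runtime = 5 h/day × 30 days = 150 h
Power = 9 kWh ÷ 150 h = 0.06 kW = 60 W

60 W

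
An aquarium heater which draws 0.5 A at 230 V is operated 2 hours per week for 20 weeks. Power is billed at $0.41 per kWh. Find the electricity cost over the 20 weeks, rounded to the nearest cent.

$1.89

Power = 0.5 A × 230 V = 115 W = 0.115 kW
Runtime = 2 h/week × 20 weeks = 40 h
Energy = 0.115 kW × 40 h = 4.6 kWh
Cost = 4.6 kWh × $0.41/kWh = $1.89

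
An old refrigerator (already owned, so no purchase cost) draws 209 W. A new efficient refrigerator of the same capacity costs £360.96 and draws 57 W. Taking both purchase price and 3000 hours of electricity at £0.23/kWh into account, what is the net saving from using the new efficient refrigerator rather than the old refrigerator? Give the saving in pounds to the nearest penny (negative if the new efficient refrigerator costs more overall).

-£256.08

old refrigerator: £0.00 + (209/1000) kW × 3000 h × £0.23 = £0.00 + £144.21 = £144.21
new efficient refrigerator: £360.96 + (57/1000) kW × 3000 h × £0.23 = £360.96 + £39.33 = £400.29
Saving = £144.21 − £400.29 = −£256.08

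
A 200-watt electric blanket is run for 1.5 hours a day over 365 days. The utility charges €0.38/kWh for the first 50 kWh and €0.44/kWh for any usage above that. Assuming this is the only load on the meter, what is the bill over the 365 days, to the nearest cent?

Runtime = 1.5 h/day × 365 days = 547.5 h
Energy = 0.2 kW × 547.5 h = 109.5 kWh
Tier 1 (0–50 kWh): 50 × €0.38 = €19
Above 50 kWh: 59.5 × €0.44 = €26.18
Bill = €45.18

€45.18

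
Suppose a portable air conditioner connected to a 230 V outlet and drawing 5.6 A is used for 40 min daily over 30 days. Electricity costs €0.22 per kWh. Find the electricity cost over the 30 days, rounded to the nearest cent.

Power = 5.6 A × 230 V = 1288 W = 1.288 kW
Runtime = 40 min × 30 = 1200 min = 20 h
Energy = 1.288 kW × 20 h = 25.76 kWh
Cost = 25.76 kWh × €0.22/kWh = €5.67

€5.67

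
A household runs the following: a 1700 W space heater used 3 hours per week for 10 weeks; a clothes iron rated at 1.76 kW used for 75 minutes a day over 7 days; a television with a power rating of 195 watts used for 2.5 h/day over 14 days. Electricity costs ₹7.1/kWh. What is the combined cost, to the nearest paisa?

₹519.90

space heater: Runtime = 3 h/week × 10 weeks = 30 h
space heater: 1.7 kW × 30 h = 51 kWh
clothes iron: Runtime = 75 min × 7 = 525 min = 8.75 h
clothes iron: 1.76 kW × 8.75 h = 15.4 kWh
television: Runtime = 2.5 h/day × 14 days = 35 h
television: 0.195 kW × 35 h = 6.825 kWh
Total energy = 73.225 kWh
Cost = 73.225 × ₹7.1 = ₹519.90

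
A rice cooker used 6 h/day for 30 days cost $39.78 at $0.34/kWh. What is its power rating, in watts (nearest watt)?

Energy = $39.78 ÷ $0.34/kWh = 117 kWh
Runtime = 6 h/day × 30 days = 180 h
Power = 117 kWh ÷ 180 h = 0.65 kW = 650 W

650 W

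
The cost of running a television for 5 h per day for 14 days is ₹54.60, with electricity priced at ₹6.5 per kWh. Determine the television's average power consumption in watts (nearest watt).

120 W

Energy = ₹54.60 ÷ ₹6.5/kWh = 8.4 kWh
Runtime = 5 h/day × 14 days = 70 h
Power = 8.4 kWh ÷ 70 h = 0.12 kW = 120 W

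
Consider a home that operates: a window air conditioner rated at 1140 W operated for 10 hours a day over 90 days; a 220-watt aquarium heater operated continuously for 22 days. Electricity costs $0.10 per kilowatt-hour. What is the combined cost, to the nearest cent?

$114.22

window air conditioner: Runtime = 10 h/day × 90 days = 900 h
window air conditioner: 1.14 kW × 900 h = 1026 kWh
aquarium heater: Runtime = 24 h × 22 = 528 h
aquarium heater: 0.22 kW × 528 h = 116.16 kWh
Total energy = 1142.16 kWh
Cost = 1142.16 × $0.10 = $114.22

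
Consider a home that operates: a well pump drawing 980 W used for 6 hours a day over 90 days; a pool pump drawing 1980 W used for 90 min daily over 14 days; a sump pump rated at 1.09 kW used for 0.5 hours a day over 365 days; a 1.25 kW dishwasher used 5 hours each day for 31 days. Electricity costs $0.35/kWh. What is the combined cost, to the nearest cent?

$337.21

well pump: Runtime = 6 h/day × 90 days = 540 h
well pump: 0.98 kW × 540 h = 529.2 kWh
pool pump: Runtime = 90 min × 14 = 1260 min = 21 h
pool pump: 1.98 kW × 21 h = 41.58 kWh
sump pump: Runtime = 0.5 h/day × 365 days = 182.5 h
sump pump: 1.09 kW × 182.5 h = 198.925 kWh
dishwasher: Runtime = 5 h/day × 31 days = 155 h
dishwasher: 1.25 kW × 155 h = 193.75 kWh
Total energy = 963.455 kWh
Cost = 963.455 × $0.35 = $337.21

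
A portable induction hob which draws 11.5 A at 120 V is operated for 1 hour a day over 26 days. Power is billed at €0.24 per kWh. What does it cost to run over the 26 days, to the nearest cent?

Power = 11.5 A × 120 V = 1380 W = 1.38 kW
Runtime = 1 h/day × 26 days = 26 h
Energy = 1.38 kW × 26 h = 35.88 kWh
Cost = 35.88 kWh × €0.24/kWh = €8.61

€8.61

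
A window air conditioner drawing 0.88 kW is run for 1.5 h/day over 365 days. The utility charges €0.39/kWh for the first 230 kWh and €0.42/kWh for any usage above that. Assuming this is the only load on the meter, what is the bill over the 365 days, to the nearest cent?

€195.46

Runtime = 1.5 h/day × 365 days = 547.5 h
Energy = 0.88 kW × 547.5 h = 481.8 kWh
Tier 1 (0–230 kWh): 230 × €0.39 = €89.7
Above 230 kWh: 251.8 × €0.42 = €105.756
Bill = €195.46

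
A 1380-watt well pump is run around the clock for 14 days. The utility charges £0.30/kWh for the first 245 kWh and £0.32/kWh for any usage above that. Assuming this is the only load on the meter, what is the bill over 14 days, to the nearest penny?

£143.48

Runtime = 24 h × 14 = 336 h
Energy = 1.38 kW × 336 h = 463.68 kWh
Tier 1 (0–245 kWh): 245 × £0.30 = £73.5
Above 245 kWh: 218.68 × £0.32 = £69.9776
Bill = £143.48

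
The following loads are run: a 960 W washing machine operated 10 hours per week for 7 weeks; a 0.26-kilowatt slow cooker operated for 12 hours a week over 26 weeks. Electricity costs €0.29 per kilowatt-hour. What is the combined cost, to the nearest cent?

€43.01

washing machine: Runtime = 10 h/week × 7 weeks = 70 h
washing machine: 0.96 kW × 70 h = 67.2 kWh
slow cooker: Runtime = 12 h/week × 26 weeks = 312 h
slow cooker: 0.26 kW × 312 h = 81.12 kWh
Total energy = 148.32 kWh
Cost = 148.32 × €0.29 = €43.01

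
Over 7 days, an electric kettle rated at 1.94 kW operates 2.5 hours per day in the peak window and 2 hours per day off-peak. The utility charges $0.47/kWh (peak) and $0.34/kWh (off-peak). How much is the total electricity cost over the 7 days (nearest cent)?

$25.19

Peak energy = 1.94 kW × 2.5 h × 7 = 33.95 kWh
Off-peak energy = 1.94 kW × 2 h × 7 = 27.16 kWh
Cost = 33.95 × $0.47 + 27.16 × $0.34 = $15.9565 + $9.2344 = $25.19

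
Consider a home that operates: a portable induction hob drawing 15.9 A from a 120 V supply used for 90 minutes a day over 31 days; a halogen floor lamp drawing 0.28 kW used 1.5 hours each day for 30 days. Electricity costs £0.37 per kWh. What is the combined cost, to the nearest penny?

£37.49

portable induction hob: Power = 15.9 A × 120 V = 1908 W = 1.908 kW
portable induction hob: Runtime = 90 min × 31 = 2790 min = 46.5 h
portable induction hob: 1.908 kW × 46.5 h = 88.722 kWh
halogen floor lamp: Runtime = 1.5 h/day × 30 days = 45 h
halogen floor lamp: 0.28 kW × 45 h = 12.6 kWh
Total energy = 101.322 kWh
Cost = 101.322 × £0.37 = £37.49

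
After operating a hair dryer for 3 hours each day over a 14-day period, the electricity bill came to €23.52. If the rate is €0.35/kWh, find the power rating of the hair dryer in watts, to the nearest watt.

1600 W

Energy = €23.52 ÷ €0.35/kWh = 67.2 kWh
Runtime = 3 h/day × 14 days = 42 h
Power = 67.2 kWh ÷ 42 h = 1.6 kW = 1600 W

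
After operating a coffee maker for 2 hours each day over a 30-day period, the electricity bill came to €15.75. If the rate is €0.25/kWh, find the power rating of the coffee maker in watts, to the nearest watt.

1050 W

Energy = €15.75 ÷ €0.25/kWh = 63 kWh
Runtime = 2 h/day × 30 days = 60 h
Power = 63 kWh ÷ 60 h = 1.05 kW = 1050 W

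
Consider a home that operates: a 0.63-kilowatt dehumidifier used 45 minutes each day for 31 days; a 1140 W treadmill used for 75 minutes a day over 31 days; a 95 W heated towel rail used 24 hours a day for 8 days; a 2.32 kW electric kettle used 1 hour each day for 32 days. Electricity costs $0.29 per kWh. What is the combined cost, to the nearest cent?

$43.88

dehumidifier: Runtime = 45 min × 31 = 1395 min = 23.25 h
dehumidifier: 0.63 kW × 23.25 h = 14.6475 kWh
treadmill: Runtime = 75 min × 31 = 2325 min = 38.75 h
treadmill: 1.14 kW × 38.75 h = 44.175 kWh
heated towel rail: Runtime = 24 h × 8 = 192 h
heated towel rail: 0.095 kW × 192 h = 18.24 kWh
electric kettle: Runtime = 1 h/day × 32 days = 32 h
electric kettle: 2.32 kW × 32 h = 74.24 kWh
Total energy = 151.3025 kWh
Cost = 151.3025 × $0.29 = $43.88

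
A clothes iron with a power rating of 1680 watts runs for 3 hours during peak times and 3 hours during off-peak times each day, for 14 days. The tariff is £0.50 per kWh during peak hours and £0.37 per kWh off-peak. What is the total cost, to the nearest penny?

£61.39

Peak energy = 1.68 kW × 3 h × 14 = 70.56 kWh
Off-peak energy = 1.68 kW × 3 h × 14 = 70.56 kWh
Cost = 70.56 × £0.50 + 70.56 × £0.37 = £35.28 + £26.1072 = £61.39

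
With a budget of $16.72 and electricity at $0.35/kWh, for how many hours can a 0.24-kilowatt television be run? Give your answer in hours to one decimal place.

199.0 h

Energy available = $16.72 ÷ $0.35/kWh = 47.7714 kWh
Hours = 47.7714 kWh ÷ 0.24 kW = 199.0 h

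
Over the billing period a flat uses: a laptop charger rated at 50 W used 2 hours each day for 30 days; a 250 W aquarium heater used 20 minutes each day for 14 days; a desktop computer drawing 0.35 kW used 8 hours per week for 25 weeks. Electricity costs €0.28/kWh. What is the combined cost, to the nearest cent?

laptop charger: Runtime = 2 h/day × 30 days = 60 h
laptop charger: 0.05 kW × 60 h = 3 kWh
aquarium heater: Runtime = 20 min × 14 = 280 min = 4.666666… h
aquarium heater: 0.25 kW × 4.666666… h = 1.166666… kWh
desktop computer: Runtime = 8 h/week × 25 weeks = 200 h
desktop computer: 0.35 kW × 200 h = 70 kWh
Total energy = 74.166666… kWh
Cost = 74.166666… × €0.28 = €20.77

€20.77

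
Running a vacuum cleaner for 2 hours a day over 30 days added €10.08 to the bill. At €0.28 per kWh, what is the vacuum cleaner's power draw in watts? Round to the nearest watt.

Energy = €10.08 ÷ €0.28/kWh = 36 kWh
Runtime = 2 h/day × 30 days = 60 h
Power = 36 kWh ÷ 60 h = 0.6 kW = 600 W

600 W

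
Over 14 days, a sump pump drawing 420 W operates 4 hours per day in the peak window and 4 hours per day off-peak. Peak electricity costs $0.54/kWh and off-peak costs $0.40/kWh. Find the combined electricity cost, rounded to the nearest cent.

$22.11

Peak energy = 0.42 kW × 4 h × 14 = 23.52 kWh
Off-peak energy = 0.42 kW × 4 h × 14 = 23.52 kWh
Cost = 23.52 × $0.54 + 23.52 × $0.40 = $12.7008 + $9.408 = $22.11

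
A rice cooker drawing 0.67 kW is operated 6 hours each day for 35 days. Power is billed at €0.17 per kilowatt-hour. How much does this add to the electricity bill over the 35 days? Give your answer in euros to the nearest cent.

Runtime = 6 h/day × 35 days = 210 h
Energy = 0.67 kW × 210 h = 140.7 kWh
Cost = 140.7 kWh × €0.17/kWh = €23.92

€23.92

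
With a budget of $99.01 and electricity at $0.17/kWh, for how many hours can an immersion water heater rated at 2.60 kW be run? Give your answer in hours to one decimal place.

224.0 h

Energy available = $99.01 ÷ $0.17/kWh = 582.4118 kWh
Hours = 582.4118 kWh ÷ 2.6 kW = 224.0 h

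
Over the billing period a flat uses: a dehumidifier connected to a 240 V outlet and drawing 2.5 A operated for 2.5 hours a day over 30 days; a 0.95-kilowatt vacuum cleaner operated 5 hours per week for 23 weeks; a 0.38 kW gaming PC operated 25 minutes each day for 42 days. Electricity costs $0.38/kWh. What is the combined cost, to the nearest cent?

dehumidifier: Power = 2.5 A × 240 V = 600 W = 0.6 kW
dehumidifier: Runtime = 2.5 h/day × 30 days = 75 h
dehumidifier: 0.6 kW × 75 h = 45 kWh
vacuum cleaner: Runtime = 5 h/week × 23 weeks = 115 h
vacuum cleaner: 0.95 kW × 115 h = 109.25 kWh
gaming PC: Runtime = 25 min × 42 = 1050 min = 17.5 h
gaming PC: 0.38 kW × 17.5 h = 6.65 kWh
Total energy = 160.9 kWh
Cost = 160.9 × $0.38 = $61.14

$61.14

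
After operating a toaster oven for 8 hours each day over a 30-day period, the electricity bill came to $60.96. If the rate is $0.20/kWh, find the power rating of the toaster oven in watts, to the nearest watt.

1270 W

Energy = $60.96 ÷ $0.20/kWh = 304.8 kWh
Runtime = 8 h/day × 30 days = 240 h
Power = 304.8 kWh ÷ 240 h = 1.27 kW = 1270 W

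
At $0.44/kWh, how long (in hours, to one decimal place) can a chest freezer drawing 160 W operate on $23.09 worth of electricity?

Energy available = $23.09 ÷ $0.44/kWh = 52.4773 kWh
Hours = 52.4773 kWh ÷ 0.16 kW = 328.0 h

328.0 h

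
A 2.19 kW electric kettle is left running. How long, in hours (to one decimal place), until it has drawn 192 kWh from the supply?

87.7 h

Hours = 192 kWh ÷ 2.19 kW = 87.7 h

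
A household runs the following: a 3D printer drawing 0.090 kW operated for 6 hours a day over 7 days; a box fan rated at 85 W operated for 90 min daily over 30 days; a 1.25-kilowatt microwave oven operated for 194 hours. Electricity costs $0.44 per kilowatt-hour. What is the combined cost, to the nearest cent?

3D printer: Runtime = 6 h/day × 7 days = 42 h
3D printer: 0.09 kW × 42 h = 3.78 kWh
box fan: Runtime = 90 min × 30 = 2700 min = 45 h
box fan: 0.085 kW × 45 h = 3.825 kWh
microwave oven: 1.25 kW × 194 h = 242.5 kWh
Total energy = 250.105 kWh
Cost = 250.105 × $0.44 = $110.05

$110.05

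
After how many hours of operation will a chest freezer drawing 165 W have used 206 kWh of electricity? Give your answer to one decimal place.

1248.5 h

Hours = 206 kWh ÷ 0.165 kW = 1248.5 h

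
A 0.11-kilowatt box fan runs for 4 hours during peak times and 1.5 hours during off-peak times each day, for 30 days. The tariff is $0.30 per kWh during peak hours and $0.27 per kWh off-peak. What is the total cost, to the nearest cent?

Peak energy = 0.11 kW × 4 h × 30 = 13.2 kWh
Off-peak energy = 0.11 kW × 1.5 h × 30 = 4.95 kWh
Cost = 13.2 × $0.30 + 4.95 × $0.27 = $3.96 + $1.3365 = $5.30

$5.30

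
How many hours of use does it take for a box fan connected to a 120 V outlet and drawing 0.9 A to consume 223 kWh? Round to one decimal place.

2064.8 h

Power = 0.9 A × 120 V = 108 W = 0.108 kW
Hours = 223 kWh ÷ 0.108 kW = 2064.8 h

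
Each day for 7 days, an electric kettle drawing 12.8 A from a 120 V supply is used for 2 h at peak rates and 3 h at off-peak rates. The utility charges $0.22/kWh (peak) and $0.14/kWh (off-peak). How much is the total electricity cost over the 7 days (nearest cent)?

$9.25

Power = 12.8 A × 120 V = 1536 W = 1.536 kW
Peak energy = 1.536 kW × 2 h × 7 = 21.504 kWh
Off-peak energy = 1.536 kW × 3 h × 7 = 32.256 kWh
Cost = 21.504 × $0.22 + 32.256 × $0.14 = $4.73088 + $4.51584 = $9.25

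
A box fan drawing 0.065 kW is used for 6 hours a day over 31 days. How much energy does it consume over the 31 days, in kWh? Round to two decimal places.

Runtime = 6 h/day × 31 days = 186 h
Energy = 0.065 kW × 186 h = 12.09 kWh

12.09 kWh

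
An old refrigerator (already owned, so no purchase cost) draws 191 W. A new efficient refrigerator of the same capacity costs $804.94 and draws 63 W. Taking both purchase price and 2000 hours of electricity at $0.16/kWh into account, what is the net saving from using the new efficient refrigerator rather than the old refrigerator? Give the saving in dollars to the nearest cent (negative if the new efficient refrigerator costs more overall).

old refrigerator: $0.00 + (191/1000) kW × 2000 h × $0.16 = $0.00 + $61.12 = $61.12
new efficient refrigerator: $804.94 + (63/1000) kW × 2000 h × $0.16 = $804.94 + $20.16 = $825.1
Saving = $61.12 − $825.1 = −$763.98

-$763.98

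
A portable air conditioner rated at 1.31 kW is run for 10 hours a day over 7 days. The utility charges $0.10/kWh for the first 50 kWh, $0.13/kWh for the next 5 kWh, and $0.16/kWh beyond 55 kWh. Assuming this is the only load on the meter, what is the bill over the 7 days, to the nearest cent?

$11.52

Runtime = 10 h/day × 7 days = 70 h
Energy = 1.31 kW × 70 h = 91.7 kWh
Tier 1 (0–50 kWh): 50 × $0.10 = $5
Tier 2 (50–55 kWh): 5 × $0.13 = $0.65
Above 55 kWh: 36.7 × $0.16 = $5.872
Bill = $11.52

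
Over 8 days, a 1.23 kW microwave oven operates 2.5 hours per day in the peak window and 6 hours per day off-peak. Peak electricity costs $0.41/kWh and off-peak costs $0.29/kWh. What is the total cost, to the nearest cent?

Peak energy = 1.23 kW × 2.5 h × 8 = 24.6 kWh
Off-peak energy = 1.23 kW × 6 h × 8 = 59.04 kWh
Cost = 24.6 × $0.41 + 59.04 × $0.29 = $10.086 + $17.1216 = $27.21

$27.21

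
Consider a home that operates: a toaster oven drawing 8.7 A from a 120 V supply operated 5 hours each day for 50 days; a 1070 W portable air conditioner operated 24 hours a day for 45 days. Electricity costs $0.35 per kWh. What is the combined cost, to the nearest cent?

$495.81

toaster oven: Power = 8.7 A × 120 V = 1044 W = 1.044 kW
toaster oven: Runtime = 5 h/day × 50 days = 250 h
toaster oven: 1.044 kW × 250 h = 261 kWh
portable air conditioner: Runtime = 24 h × 45 = 1080 h
portable air conditioner: 1.07 kW × 1080 h = 1155.6 kWh
Total energy = 1416.6 kWh
Cost = 1416.6 × $0.35 = $495.81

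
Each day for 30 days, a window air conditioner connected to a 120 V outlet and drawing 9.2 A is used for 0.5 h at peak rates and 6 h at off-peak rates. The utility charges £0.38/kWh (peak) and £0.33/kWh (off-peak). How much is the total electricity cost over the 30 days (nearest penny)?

Power = 9.2 A × 120 V = 1104 W = 1.104 kW
Peak energy = 1.104 kW × 0.5 h × 30 = 16.56 kWh
Off-peak energy = 1.104 kW × 6 h × 30 = 198.72 kWh
Cost = 16.56 × £0.38 + 198.72 × £0.33 = £6.2928 + £65.5776 = £71.87

£71.87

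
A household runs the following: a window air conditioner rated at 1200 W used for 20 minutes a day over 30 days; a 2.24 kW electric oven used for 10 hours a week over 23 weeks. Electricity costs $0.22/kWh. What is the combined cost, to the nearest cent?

$115.98

window air conditioner: Runtime = 20 min × 30 = 600 min = 10 h
window air conditioner: 1.2 kW × 10 h = 12 kWh
electric oven: Runtime = 10 h/week × 23 weeks = 230 h
electric oven: 2.24 kW × 230 h = 515.2 kWh
Total energy = 527.2 kWh
Cost = 527.2 × $0.22 = $115.98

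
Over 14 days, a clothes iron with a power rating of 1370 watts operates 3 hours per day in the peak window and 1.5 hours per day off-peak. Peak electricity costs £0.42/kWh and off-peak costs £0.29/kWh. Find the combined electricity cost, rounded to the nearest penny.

Peak energy = 1.37 kW × 3 h × 14 = 57.54 kWh
Off-peak energy = 1.37 kW × 1.5 h × 14 = 28.77 kWh
Cost = 57.54 × £0.42 + 28.77 × £0.29 = £24.1668 + £8.3433 = £32.51

£32.51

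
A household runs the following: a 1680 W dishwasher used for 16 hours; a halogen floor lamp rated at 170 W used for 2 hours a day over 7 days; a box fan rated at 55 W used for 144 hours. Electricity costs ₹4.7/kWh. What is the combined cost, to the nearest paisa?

₹174.75

dishwasher: 1.68 kW × 16 h = 26.88 kWh
halogen floor lamp: Runtime = 2 h/day × 7 days = 14 h
halogen floor lamp: 0.17 kW × 14 h = 2.38 kWh
box fan: 0.055 kW × 144 h = 7.92 kWh
Total energy = 37.18 kWh
Cost = 37.18 × ₹4.7 = ₹174.75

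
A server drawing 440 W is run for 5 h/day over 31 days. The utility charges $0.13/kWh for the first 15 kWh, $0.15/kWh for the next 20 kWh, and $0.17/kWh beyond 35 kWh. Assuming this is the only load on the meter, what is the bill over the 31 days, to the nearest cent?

$10.59

Runtime = 5 h/day × 31 days = 155 h
Energy = 0.44 kW × 155 h = 68.2 kWh
Tier 1 (0–15 kWh): 15 × $0.13 = $1.95
Tier 2 (15–35 kWh): 20 × $0.15 = $3
Above 35 kWh: 33.2 × $0.17 = $5.644
Bill = $10.59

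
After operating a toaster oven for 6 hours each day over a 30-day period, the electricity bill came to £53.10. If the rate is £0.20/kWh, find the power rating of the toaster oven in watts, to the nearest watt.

1475 W

Energy = £53.10 ÷ £0.20/kWh = 265.5 kWh
Runtime = 6 h/day × 30 days = 180 h
Power = 265.5 kWh ÷ 180 h = 1.475 kW = 1475 W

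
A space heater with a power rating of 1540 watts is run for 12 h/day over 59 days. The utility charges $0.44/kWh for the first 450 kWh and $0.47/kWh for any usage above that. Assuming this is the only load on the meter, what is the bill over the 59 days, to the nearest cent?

Runtime = 12 h/day × 59 days = 708 h
Energy = 1.54 kW × 708 h = 1090.32 kWh
Tier 1 (0–450 kWh): 450 × $0.44 = $198
Above 450 kWh: 640.32 × $0.47 = $300.9504
Bill = $498.95

$498.95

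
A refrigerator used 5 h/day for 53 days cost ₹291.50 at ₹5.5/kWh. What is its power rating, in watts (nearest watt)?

Energy = ₹291.50 ÷ ₹5.5/kWh = 53 kWh
Runtime = 5 h/day × 53 days = 265 h
Power = 53 kWh ÷ 265 h = 0.2 kW = 200 W

200 W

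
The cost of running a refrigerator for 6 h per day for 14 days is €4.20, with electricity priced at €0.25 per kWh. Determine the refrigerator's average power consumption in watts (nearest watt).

200 W

Energy = €4.20 ÷ €0.25/kWh = 16.8 kWh
Runtime = 6 h/day × 14 days = 84 h
Power = 16.8 kWh ÷ 84 h = 0.2 kW = 200 W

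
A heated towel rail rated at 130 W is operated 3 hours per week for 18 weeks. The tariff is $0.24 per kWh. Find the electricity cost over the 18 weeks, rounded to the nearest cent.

$1.68

Runtime = 3 h/week × 18 weeks = 54 h
Energy = 0.13 kW × 54 h = 7.02 kWh
Cost = 7.02 kWh × $0.24/kWh = $1.68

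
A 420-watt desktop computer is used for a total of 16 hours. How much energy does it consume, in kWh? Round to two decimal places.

Energy = 0.42 kW × 16 h = 6.72 kWh

6.72 kWh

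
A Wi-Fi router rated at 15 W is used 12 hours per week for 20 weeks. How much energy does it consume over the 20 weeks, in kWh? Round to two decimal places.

Runtime = 12 h/week × 20 weeks = 240 h
Energy = 0.015 kW × 240 h = 3.6 kWh

3.60 kWh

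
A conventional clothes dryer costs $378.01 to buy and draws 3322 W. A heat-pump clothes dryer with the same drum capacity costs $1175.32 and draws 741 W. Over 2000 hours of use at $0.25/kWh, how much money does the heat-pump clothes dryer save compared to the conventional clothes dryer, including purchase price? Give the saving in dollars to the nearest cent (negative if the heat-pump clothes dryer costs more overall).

$493.19

conventional clothes dryer: $378.01 + (3322/1000) kW × 2000 h × $0.25 = $378.01 + $1661 = $2039.01
heat-pump clothes dryer: $1175.32 + (741/1000) kW × 2000 h × $0.25 = $1175.32 + $370.5 = $1545.82
Saving = $2039.01 − $1545.82 = $493.19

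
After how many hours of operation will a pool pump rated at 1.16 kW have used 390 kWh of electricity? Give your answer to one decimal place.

336.2 h

Hours = 390 kWh ÷ 1.16 kW = 336.2 h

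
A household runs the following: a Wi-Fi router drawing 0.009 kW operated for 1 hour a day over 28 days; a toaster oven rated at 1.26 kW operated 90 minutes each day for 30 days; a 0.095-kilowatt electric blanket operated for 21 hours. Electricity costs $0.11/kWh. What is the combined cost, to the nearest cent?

Wi-Fi router: Runtime = 1 h/day × 28 days = 28 h
Wi-Fi router: 0.009 kW × 28 h = 0.252 kWh
toaster oven: Runtime = 90 min × 30 = 2700 min = 45 h
toaster oven: 1.26 kW × 45 h = 56.7 kWh
electric blanket: 0.095 kW × 21 h = 1.995 kWh
Total energy = 58.947 kWh
Cost = 58.947 × $0.11 = $6.48

$6.48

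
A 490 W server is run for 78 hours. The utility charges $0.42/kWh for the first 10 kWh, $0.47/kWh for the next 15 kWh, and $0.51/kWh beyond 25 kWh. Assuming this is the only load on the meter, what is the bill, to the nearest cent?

$17.99

Energy = 0.49 kW × 78 h = 38.22 kWh
Tier 1 (0–10 kWh): 10 × $0.42 = $4.2
Tier 2 (10–25 kWh): 15 × $0.47 = $7.05
Above 25 kWh: 13.22 × $0.51 = $6.7422
Bill = $17.99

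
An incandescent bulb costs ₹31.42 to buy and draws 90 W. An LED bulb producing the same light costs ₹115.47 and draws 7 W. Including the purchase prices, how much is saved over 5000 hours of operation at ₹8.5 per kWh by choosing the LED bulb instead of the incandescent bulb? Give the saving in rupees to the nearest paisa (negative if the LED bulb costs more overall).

₹3443.45

incandescent bulb: ₹31.42 + (90/1000) kW × 5000 h × ₹8.5 = ₹31.42 + ₹3825 = ₹3856.42
LED bulb: ₹115.47 + (7/1000) kW × 5000 h × ₹8.5 = ₹115.47 + ₹297.5 = ₹412.97
Saving = ₹3856.42 − ₹412.97 = ₹3443.45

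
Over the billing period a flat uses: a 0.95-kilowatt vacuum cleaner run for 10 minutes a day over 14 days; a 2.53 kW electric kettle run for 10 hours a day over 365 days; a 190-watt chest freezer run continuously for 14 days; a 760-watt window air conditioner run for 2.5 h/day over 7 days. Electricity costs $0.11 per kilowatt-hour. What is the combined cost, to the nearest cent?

vacuum cleaner: Runtime = 10 min × 14 = 140 min = 2.333333… h
vacuum cleaner: 0.95 kW × 2.333333… h = 2.216666… kWh
electric kettle: Runtime = 10 h/day × 365 days = 3650 h
electric kettle: 2.53 kW × 3650 h = 9234.5 kWh
chest freezer: Runtime = 24 h × 14 = 336 h
chest freezer: 0.19 kW × 336 h = 63.84 kWh
window air conditioner: Runtime = 2.5 h/day × 7 days = 17.5 h
window air conditioner: 0.76 kW × 17.5 h = 13.3 kWh
Total energy = 9313.856666… kWh
Cost = 9313.856666… × $0.11 = $1024.52

$1024.52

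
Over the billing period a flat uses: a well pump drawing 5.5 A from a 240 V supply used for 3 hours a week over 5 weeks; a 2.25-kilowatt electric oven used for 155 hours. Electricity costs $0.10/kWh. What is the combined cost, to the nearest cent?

well pump: Power = 5.5 A × 240 V = 1320 W = 1.32 kW
well pump: Runtime = 3 h/week × 5 weeks = 15 h
well pump: 1.32 kW × 15 h = 19.8 kWh
electric oven: 2.25 kW × 155 h = 348.75 kWh
Total energy = 368.55 kWh
Cost = 368.55 × $0.10 = $36.86

$36.86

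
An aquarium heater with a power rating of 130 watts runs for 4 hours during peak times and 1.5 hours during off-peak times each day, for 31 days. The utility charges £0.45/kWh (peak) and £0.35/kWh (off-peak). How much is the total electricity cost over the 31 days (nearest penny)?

Peak energy = 0.13 kW × 4 h × 31 = 16.12 kWh
Off-peak energy = 0.13 kW × 1.5 h × 31 = 6.045 kWh
Cost = 16.12 × £0.45 + 6.045 × £0.35 = £7.254 + £2.11575 = £9.37

£9.37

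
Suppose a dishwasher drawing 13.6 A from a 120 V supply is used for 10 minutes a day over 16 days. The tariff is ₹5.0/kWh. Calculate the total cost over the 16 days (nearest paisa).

₹21.76

Power = 13.6 A × 120 V = 1632 W = 1.632 kW
Runtime = 10 min × 16 = 160 min = 2.666666… h
Energy = 1.632 kW × 2.666666… h = 4.352 kWh
Cost = 4.352 kWh × ₹5.0/kWh = ₹21.76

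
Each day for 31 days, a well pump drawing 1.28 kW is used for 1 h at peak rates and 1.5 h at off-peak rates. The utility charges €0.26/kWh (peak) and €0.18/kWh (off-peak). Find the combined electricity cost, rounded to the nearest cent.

Peak energy = 1.28 kW × 1 h × 31 = 39.68 kWh
Off-peak energy = 1.28 kW × 1.5 h × 31 = 59.52 kWh
Cost = 39.68 × €0.26 + 59.52 × €0.18 = €10.3168 + €10.7136 = €21.03

€21.03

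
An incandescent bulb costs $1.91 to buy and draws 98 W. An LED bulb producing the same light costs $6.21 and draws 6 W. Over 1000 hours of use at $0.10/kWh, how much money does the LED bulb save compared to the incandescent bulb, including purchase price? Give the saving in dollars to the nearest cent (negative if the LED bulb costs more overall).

$4.90

incandescent bulb: $1.91 + (98/1000) kW × 1000 h × $0.10 = $1.91 + $9.8 = $11.71
LED bulb: $6.21 + (6/1000) kW × 1000 h × $0.10 = $6.21 + $0.6 = $6.81
Saving = $11.71 − $6.81 = $4.9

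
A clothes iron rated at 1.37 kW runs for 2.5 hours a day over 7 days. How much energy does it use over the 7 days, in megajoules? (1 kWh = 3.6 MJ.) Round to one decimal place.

86.3 MJ

Runtime = 2.5 h/day × 7 days = 17.5 h
Energy = 1.37 kW × 17.5 h = 23.975 kWh
= 23.975 × 3.6 MJ = 86.3 MJ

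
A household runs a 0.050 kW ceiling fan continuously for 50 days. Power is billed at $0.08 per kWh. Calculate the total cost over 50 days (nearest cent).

$4.80

Runtime = 24 h × 50 = 1200 h
Energy = 0.05 kW × 1200 h = 60 kWh
Cost = 60 kWh × $0.08/kWh = $4.80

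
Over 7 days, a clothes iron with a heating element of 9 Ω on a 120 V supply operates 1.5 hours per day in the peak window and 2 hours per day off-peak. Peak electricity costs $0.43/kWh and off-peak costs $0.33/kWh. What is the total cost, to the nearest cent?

Power = V²/R = 120²/9 = 1600 W = 1.6 kW
Peak energy = 1.6 kW × 1.5 h × 7 = 16.8 kWh
Off-peak energy = 1.6 kW × 2 h × 7 = 22.4 kWh
Cost = 16.8 × $0.43 + 22.4 × $0.33 = $7.224 + $7.392 = $14.62

$14.62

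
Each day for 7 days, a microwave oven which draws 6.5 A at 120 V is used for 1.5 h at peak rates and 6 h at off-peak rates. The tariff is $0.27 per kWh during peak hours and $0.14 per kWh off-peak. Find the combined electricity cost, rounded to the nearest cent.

Power = 6.5 A × 120 V = 780 W = 0.78 kW
Peak energy = 0.78 kW × 1.5 h × 7 = 8.19 kWh
Off-peak energy = 0.78 kW × 6 h × 7 = 32.76 kWh
Cost = 8.19 × $0.27 + 32.76 × $0.14 = $2.2113 + $4.5864 = $6.80

$6.80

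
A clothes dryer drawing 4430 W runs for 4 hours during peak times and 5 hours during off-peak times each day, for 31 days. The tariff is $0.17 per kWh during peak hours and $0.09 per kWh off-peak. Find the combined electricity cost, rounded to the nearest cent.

$155.18

Peak energy = 4.43 kW × 4 h × 31 = 549.32 kWh
Off-peak energy = 4.43 kW × 5 h × 31 = 686.65 kWh
Cost = 549.32 × $0.17 + 686.65 × $0.09 = $93.3844 + $61.7985 = $155.18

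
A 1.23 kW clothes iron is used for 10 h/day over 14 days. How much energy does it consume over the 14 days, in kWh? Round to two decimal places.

Runtime = 10 h/day × 14 days = 140 h
Energy = 1.23 kW × 140 h = 172.2 kWh

172.20 kWh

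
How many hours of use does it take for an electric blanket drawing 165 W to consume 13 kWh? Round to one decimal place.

78.8 h

Hours = 13 kWh ÷ 0.165 kW = 78.8 h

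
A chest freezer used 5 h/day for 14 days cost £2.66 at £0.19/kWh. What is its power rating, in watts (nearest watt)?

Energy = £2.66 ÷ £0.19/kWh = 14 kWh
Runtime = 5 h/day × 14 days = 70 h
Power = 14 kWh ÷ 70 h = 0.2 kW = 200 W

200 W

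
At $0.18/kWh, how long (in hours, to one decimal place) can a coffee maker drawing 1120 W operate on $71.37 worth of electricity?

Energy available = $71.37 ÷ $0.18/kWh = 396.5 kWh
Hours = 396.5 kWh ÷ 1.12 kW = 354.0 h

354.0 h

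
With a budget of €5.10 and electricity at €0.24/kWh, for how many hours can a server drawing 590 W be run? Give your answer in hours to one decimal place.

36.0 h

Energy available = €5.10 ÷ €0.24/kWh = 21.25 kWh
Hours = 21.25 kWh ÷ 0.59 kW = 36.0 h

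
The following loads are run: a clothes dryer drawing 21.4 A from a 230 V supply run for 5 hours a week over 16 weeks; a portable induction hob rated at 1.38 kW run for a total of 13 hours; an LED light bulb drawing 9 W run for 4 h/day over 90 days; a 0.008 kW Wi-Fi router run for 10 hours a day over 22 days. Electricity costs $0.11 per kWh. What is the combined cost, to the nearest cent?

clothes dryer: Power = 21.4 A × 230 V = 4922 W = 4.922 kW
clothes dryer: Runtime = 5 h/week × 16 weeks = 80 h
clothes dryer: 4.922 kW × 80 h = 393.76 kWh
portable induction hob: 1.38 kW × 13 h = 17.94 kWh
LED light bulb: Runtime = 4 h/day × 90 days = 360 h
LED light bulb: 0.009 kW × 360 h = 3.24 kWh
Wi-Fi router: Runtime = 10 h/day × 22 days = 220 h
Wi-Fi router: 0.008 kW × 220 h = 1.76 kWh
Total energy = 416.7 kWh
Cost = 416.7 × $0.11 = $45.84

$45.84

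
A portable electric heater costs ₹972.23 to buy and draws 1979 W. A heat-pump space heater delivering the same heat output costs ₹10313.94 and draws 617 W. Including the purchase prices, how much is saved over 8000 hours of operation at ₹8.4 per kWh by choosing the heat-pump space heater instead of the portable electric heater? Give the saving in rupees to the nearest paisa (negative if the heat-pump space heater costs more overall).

portable electric heater: ₹972.23 + (1979/1000) kW × 8000 h × ₹8.4 = ₹972.23 + ₹132988.8 = ₹133961.03
heat-pump space heater: ₹10313.94 + (617/1000) kW × 8000 h × ₹8.4 = ₹10313.94 + ₹41462.4 = ₹51776.34
Saving = ₹133961.03 − ₹51776.34 = ₹82184.69

₹82184.69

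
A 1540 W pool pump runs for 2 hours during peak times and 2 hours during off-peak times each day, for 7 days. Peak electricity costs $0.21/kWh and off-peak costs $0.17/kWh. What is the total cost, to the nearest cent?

Peak energy = 1.54 kW × 2 h × 7 = 21.56 kWh
Off-peak energy = 1.54 kW × 2 h × 7 = 21.56 kWh
Cost = 21.56 × $0.21 + 21.56 × $0.17 = $4.5276 + $3.6652 = $8.19

$8.19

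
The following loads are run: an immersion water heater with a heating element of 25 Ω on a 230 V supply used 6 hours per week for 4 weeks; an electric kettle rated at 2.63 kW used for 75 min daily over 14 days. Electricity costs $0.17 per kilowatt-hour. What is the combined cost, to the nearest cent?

immersion water heater: Power = V²/R = 230²/25 = 2116 W = 2.116 kW
immersion water heater: Runtime = 6 h/week × 4 weeks = 24 h
immersion water heater: 2.116 kW × 24 h = 50.784 kWh
electric kettle: Runtime = 75 min × 14 = 1050 min = 17.5 h
electric kettle: 2.63 kW × 17.5 h = 46.025 kWh
Total energy = 96.809 kWh
Cost = 96.809 × $0.17 = $16.46

$16.46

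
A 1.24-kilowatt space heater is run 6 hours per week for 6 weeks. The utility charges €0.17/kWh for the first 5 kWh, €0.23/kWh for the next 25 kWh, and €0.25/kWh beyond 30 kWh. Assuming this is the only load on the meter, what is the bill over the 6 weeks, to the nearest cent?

Runtime = 6 h/week × 6 weeks = 36 h
Energy = 1.24 kW × 36 h = 44.64 kWh
Tier 1 (0–5 kWh): 5 × €0.17 = €0.85
Tier 2 (5–30 kWh): 25 × €0.23 = €5.75
Above 30 kWh: 14.64 × €0.25 = €3.66
Bill = €10.26

€10.26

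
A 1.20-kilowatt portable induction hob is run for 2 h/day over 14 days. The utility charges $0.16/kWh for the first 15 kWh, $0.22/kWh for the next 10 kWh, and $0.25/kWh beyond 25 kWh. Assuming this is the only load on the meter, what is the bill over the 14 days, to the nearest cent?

Runtime = 2 h/day × 14 days = 28 h
Energy = 1.2 kW × 28 h = 33.6 kWh
Tier 1 (0–15 kWh): 15 × $0.16 = $2.4
Tier 2 (15–25 kWh): 10 × $0.22 = $2.2
Above 25 kWh: 8.6 × $0.25 = $2.15
Bill = $6.75

$6.75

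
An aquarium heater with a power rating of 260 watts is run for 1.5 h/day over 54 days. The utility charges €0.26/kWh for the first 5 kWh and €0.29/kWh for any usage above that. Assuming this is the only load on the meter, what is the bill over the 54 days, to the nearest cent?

Runtime = 1.5 h/day × 54 days = 81 h
Energy = 0.26 kW × 81 h = 21.06 kWh
Tier 1 (0–5 kWh): 5 × €0.26 = €1.3
Above 5 kWh: 16.06 × €0.29 = €4.6574
Bill = €5.96

€5.96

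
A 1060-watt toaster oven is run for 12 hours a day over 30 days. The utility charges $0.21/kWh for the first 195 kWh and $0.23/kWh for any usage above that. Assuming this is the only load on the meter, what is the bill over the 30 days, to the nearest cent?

Runtime = 12 h/day × 30 days = 360 h
Energy = 1.06 kW × 360 h = 381.6 kWh
Tier 1 (0–195 kWh): 195 × $0.21 = $40.95
Above 195 kWh: 186.6 × $0.23 = $42.918
Bill = $83.87

$83.87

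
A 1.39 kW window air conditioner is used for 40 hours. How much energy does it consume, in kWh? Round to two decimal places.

55.60 kWh

Energy = 1.39 kW × 40 h = 55.6 kWh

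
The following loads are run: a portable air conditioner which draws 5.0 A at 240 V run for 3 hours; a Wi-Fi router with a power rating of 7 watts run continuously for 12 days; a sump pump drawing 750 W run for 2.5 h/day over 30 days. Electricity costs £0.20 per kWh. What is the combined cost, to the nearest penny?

£12.37

portable air conditioner: Power = 5.0 A × 240 V = 1200 W = 1.2 kW
portable air conditioner: 1.2 kW × 3 h = 3.6 kWh
Wi-Fi router: Runtime = 24 h × 12 = 288 h
Wi-Fi router: 0.007 kW × 288 h = 2.016 kWh
sump pump: Runtime = 2.5 h/day × 30 days = 75 h
sump pump: 0.75 kW × 75 h = 56.25 kWh
Total energy = 61.866 kWh
Cost = 61.866 × £0.20 = £12.37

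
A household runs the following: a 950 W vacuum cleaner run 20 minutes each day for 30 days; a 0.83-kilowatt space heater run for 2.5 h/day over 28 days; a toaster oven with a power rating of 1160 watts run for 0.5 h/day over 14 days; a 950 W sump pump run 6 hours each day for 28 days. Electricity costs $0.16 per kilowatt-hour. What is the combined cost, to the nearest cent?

$37.65

vacuum cleaner: Runtime = 20 min × 30 = 600 min = 10 h
vacuum cleaner: 0.95 kW × 10 h = 9.5 kWh
space heater: Runtime = 2.5 h/day × 28 days = 70 h
space heater: 0.83 kW × 70 h = 58.1 kWh
toaster oven: Runtime = 0.5 h/day × 14 days = 7 h
toaster oven: 1.16 kW × 7 h = 8.12 kWh
sump pump: Runtime = 6 h/day × 28 days = 168 h
sump pump: 0.95 kW × 168 h = 159.6 kWh
Total energy = 235.32 kWh
Cost = 235.32 × $0.16 = $37.65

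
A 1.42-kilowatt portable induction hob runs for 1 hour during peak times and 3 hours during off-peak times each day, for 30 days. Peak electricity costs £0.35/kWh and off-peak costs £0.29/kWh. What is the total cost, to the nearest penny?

Peak energy = 1.42 kW × 1 h × 30 = 42.6 kWh
Off-peak energy = 1.42 kW × 3 h × 30 = 127.8 kWh
Cost = 42.6 × £0.35 + 127.8 × £0.29 = £14.91 + £37.062 = £51.97

£51.97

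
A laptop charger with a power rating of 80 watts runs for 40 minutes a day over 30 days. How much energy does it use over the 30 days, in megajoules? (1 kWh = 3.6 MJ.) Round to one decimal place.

5.8 MJ

Runtime = 40 min × 30 = 1200 min = 20 h
Energy = 0.08 kW × 20 h = 1.6 kWh
= 1.6 × 3.6 MJ = 5.8 MJ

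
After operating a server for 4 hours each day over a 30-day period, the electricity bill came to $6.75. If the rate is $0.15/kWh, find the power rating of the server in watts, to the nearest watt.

375 W

Energy = $6.75 ÷ $0.15/kWh = 45 kWh
Runtime = 4 h/day × 30 days = 120 h
Power = 45 kWh ÷ 120 h = 0.375 kW = 375 W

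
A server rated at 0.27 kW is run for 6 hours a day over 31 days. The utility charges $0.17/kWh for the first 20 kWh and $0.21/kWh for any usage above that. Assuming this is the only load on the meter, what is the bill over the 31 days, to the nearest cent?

Runtime = 6 h/day × 31 days = 186 h
Energy = 0.27 kW × 186 h = 50.22 kWh
Tier 1 (0–20 kWh): 20 × $0.17 = $3.4
Above 20 kWh: 30.22 × $0.21 = $6.3462
Bill = $9.75

$9.75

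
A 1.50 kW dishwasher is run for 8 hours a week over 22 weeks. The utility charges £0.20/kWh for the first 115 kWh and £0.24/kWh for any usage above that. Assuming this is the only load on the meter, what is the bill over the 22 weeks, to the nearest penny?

Runtime = 8 h/week × 22 weeks = 176 h
Energy = 1.5 kW × 176 h = 264 kWh
Tier 1 (0–115 kWh): 115 × £0.20 = £23
Above 115 kWh: 149 × £0.24 = £35.76
Bill = £58.76

£58.76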